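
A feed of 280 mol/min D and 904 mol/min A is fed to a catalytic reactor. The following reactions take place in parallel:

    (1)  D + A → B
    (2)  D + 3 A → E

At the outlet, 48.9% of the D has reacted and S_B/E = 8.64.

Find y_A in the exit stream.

0.725

Conversion of D: D consumed = 0.489 × 280 = 136.9 mol/min = 1ξ₁ + 1ξ₂.
Selectivity: 1ξ₁ / (1ξ₂) = 8.64 → ξ₁ = 8.64 ξ₂.
Substitute: (1·8.64 + 1) ξ₂ = 136.9 → ξ₂ = 14.2 mol/min, ξ₁ = 122.7 mol/min.
Outlet amounts (n = n₀ + Σ ν·ξ):
  D: 280 − 1(122.7) − 1(14.2) = 143.1
  A: 904 − 1(122.7) − 3(14.2) = 738.7
  B: 0 + 1(122.7) = 122.7
  E: 0 + 1(14.2) = 14.2
Total out = 1019 mol/min; y_A = 738.7 / 1019 = 0.7251.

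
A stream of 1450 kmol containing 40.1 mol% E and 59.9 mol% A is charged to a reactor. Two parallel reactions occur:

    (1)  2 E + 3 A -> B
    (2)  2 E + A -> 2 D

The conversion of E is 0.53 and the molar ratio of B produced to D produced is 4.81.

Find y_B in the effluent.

0.159

Conversion of E: E consumed = 0.53 × 581.5 = 308.2 kmol = 2ξ₁ + 2ξ₂.
Selectivity: 1ξ₁ / (2ξ₂) = 4.81 → ξ₁ = 9.62 ξ₂.
Substitute: (2·9.62 + 2) ξ₂ = 308.2 → ξ₂ = 14.51 kmol, ξ₁ = 139.6 kmol.
Outlet amounts (n = n₀ + Σ ν·ξ):
  E: 581.5 − 2(139.6) − 2(14.51) = 273.3
  A: 868.5 − 3(139.6) − 1(14.51) = 435.3
  B: 0 + 1(139.6) = 139.6
  D: 0 + 2(14.51) = 29.02
Total out = 877.2 kmol; y_B = 139.6 / 877.2 = 0.1591.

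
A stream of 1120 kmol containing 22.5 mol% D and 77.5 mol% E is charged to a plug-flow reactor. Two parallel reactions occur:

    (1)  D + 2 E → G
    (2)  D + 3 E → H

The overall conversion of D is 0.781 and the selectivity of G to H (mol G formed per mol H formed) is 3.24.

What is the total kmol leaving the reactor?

Conversion of D: D consumed = 0.781 × 252 = 196.8 kmol = 1ξ₁ + 1ξ₂.
Selectivity: 1ξ₁ / (1ξ₂) = 3.24 → ξ₁ = 3.24 ξ₂.
Substitute: (1·3.24 + 1) ξ₂ = 196.8 → ξ₂ = 46.42 kmol, ξ₁ = 150.4 kmol.
Outlet amounts (n = n₀ + Σ ν·ξ):
  D: 252 − 1(150.4) − 1(46.42) = 55.19
  E: 868 − 2(150.4) − 3(46.42) = 428
  G: 0 + 1(150.4) = 150.4
  H: 0 + 1(46.42) = 46.42
Total out = 55.19 + 428 + 150.4 + 46.42 = 680 kmol.

680 kmol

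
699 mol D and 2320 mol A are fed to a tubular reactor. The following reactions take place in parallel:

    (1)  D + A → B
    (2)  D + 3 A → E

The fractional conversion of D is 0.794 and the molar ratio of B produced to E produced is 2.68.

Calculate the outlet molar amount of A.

Conversion of D: D consumed = 0.794 × 699 = 555 mol = 1ξ₁ + 1ξ₂.
Selectivity: 1ξ₁ / (1ξ₂) = 2.68 → ξ₁ = 2.68 ξ₂.
Substitute: (1·2.68 + 1) ξ₂ = 555 → ξ₂ = 150.8 mol, ξ₁ = 404.2 mol.
Outlet amounts (n = n₀ + Σ ν·ξ):
  D: 699 − 1(404.2) − 1(150.8) = 144
  A: 2320 − 1(404.2) − 3(150.8) = 1463
  B: 0 + 1(404.2) = 404.2
  E: 0 + 1(150.8) = 150.8

1460 mol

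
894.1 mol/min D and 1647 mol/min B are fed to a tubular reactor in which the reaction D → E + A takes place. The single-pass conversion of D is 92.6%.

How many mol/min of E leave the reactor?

828 mol/min

D reacted = 0.926 × 894.1 = 827.9 mol/min; ν_D = −1, so ξ = 827.9/1 = 827.9 mol/min.
Outlet amounts (n = n₀ + ν ξ):
  D: 894.1 − 1(827.9) = 66.16
  E: 0 + 1(827.9) = 827.9
  A: 0 + 1(827.9) = 827.9
  B: 1647 (inert)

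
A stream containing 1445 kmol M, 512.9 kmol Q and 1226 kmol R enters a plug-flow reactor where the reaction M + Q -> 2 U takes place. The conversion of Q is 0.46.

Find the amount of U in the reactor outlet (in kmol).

472 kmol

Q reacted = 0.46 × 512.9 = 235.9 kmol; ν_Q = −1, so ξ = 235.9/1 = 235.9 kmol.
Outlet amounts (n = n₀ + ν ξ):
  M: 1445 − 1(235.9) = 1209
  Q: 512.9 − 1(235.9) = 277
  U: 0 + 2(235.9) = 471.9
  R: 1226 (inert)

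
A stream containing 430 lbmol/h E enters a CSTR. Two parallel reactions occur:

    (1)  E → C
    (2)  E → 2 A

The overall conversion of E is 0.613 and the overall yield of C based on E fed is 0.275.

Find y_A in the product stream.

Yield of C: 1ξ₁ / 430 = 0.275 → ξ₁ = 118.3 lbmol/h.
Conversion of E: 1ξ₁ + 1ξ₂ = 0.613 × 430 = 263.6 → ξ₂ = 145.3 lbmol/h.
Outlet amounts (n = n₀ + Σ ν·ξ):
  E: 430 − 1(118.3) − 1(145.3) = 166.4
  C: 0 + 1(118.3) = 118.3
  A: 0 + 2(145.3) = 290.7
Total out = 575.3 lbmol/h; y_A = 290.7 / 575.3 = 0.5052.

0.505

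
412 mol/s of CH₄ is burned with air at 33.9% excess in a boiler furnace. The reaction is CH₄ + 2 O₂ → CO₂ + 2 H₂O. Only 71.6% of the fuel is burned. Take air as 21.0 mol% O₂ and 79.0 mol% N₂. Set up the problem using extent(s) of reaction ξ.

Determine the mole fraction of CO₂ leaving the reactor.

0.0521

Stoichiometric O₂ = 2 × 412 = 824 mol/s; O₂ fed = 824 × 1.339 = 1103 mol/s.
N₂ fed = 1103 × 79/21 = 4151 mol/s.
Fuel reacted = 0.716 × 412 → ξ = 295 mol/s.
Outlet (n = n₀ + ν ξ):
  CH₄: 412 − 1(295) = 117
  O₂: 1103 − 2(295) = 513.4
  N₂: 4151 (inert)
  CO₂: 0 + 1(295) = 295
  H₂O: 0 + 2(295) = 590
Total out = 5666 mol/s; y_CO₂ = 295 / 5666 = 0.05206.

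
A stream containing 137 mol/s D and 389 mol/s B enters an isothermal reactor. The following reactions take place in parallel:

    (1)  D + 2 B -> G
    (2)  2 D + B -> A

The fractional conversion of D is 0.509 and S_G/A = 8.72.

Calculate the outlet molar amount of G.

Conversion of D: D consumed = 0.509 × 137 = 69.73 mol/s = 1ξ₁ + 2ξ₂.
Selectivity: 1ξ₁ / (1ξ₂) = 8.72 → ξ₁ = 8.72 ξ₂.
Substitute: (1·8.72 + 2) ξ₂ = 69.73 → ξ₂ = 6.505 mol/s, ξ₁ = 56.72 mol/s.
Outlet amounts (n = n₀ + Σ ν·ξ):
  D: 137 − 1(56.72) − 2(6.505) = 67.27
  B: 389 − 2(56.72) − 1(6.505) = 269
  G: 0 + 1(56.72) = 56.72
  A: 0 + 1(6.505) = 6.505

56.7 mol/s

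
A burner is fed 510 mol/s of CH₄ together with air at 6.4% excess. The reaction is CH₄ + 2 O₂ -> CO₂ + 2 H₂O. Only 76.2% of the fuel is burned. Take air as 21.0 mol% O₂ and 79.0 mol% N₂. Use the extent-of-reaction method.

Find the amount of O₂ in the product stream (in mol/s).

308 mol/s

Stoichiometric O₂ = 2 × 510 = 1020 mol/s; O₂ fed = 1020 × 1.064 = 1085 mol/s.
N₂ fed = 1085 × 79/21 = 4083 mol/s.
Fuel reacted = 0.762 × 510 → ξ = 388.6 mol/s.
Outlet (n = n₀ + ν ξ):
  CH₄: 510 − 1(388.6) = 121.4
  O₂: 1085 − 2(388.6) = 308
  N₂: 4083 (inert)
  CO₂: 0 + 1(388.6) = 388.6
  H₂O: 0 + 2(388.6) = 777.2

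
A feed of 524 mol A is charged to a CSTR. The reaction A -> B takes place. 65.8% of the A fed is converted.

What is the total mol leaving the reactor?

524 mol

A reacted = 0.658 × 524 = 344.8 mol; ν_A = −1, so ξ = 344.8/1 = 344.8 mol.
Outlet amounts (n = n₀ + ν ξ):
  A: 524 − 1(344.8) = 179.2
  B: 0 + 1(344.8) = 344.8
Total out = 179.2 + 344.8 = 524 mol.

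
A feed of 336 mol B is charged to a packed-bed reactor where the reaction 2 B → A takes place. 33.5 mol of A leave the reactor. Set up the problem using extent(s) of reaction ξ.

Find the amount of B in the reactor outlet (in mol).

269 mol

For A: n = n₀ + 1ξ → 33.5 = 0 + 1ξ, giving ξ = 33.5 mol.
Outlet amounts (n = n₀ + ν ξ):
  B: 336 − 2(33.5) = 269
  A: 0 + 1(33.5) = 33.5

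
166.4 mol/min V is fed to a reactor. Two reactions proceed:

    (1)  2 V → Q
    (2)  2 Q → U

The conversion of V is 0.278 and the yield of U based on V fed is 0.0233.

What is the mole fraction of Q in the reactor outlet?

Conversion of V: V consumed = 2ξ₁ = 0.278 × 166.4 → ξ₁ = 23.13 mol/min.
Yield of U: 1ξ₂ / 166.4 = 0.0233 → ξ₂ = 3.877 mol/min.
Outlet amounts (n = n₀ + Σ ν·ξ):
  V: 166.4 − 2(23.13) = 120.1
  Q: 0 + 1(23.13) − 2(3.877) = 15.38
  U: 0 + 1(3.877) = 3.877
Total out = 139.4 mol/min; y_Q = 15.38 / 139.4 = 0.1103.

0.11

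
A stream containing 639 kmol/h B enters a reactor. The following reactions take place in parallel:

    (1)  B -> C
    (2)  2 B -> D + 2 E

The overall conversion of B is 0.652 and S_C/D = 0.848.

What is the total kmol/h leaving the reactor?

785 kmol/h

Conversion of B: B consumed = 0.652 × 639 = 416.6 kmol/h = 1ξ₁ + 2ξ₂.
Selectivity: 1ξ₁ / (1ξ₂) = 0.848 → ξ₁ = 0.848 ξ₂.
Substitute: (1·0.848 + 2) ξ₂ = 416.6 → ξ₂ = 146.3 kmol/h, ξ₁ = 124.1 kmol/h.
Outlet amounts (n = n₀ + Σ ν·ξ):
  B: 639 − 1(124.1) − 2(146.3) = 222.4
  C: 0 + 1(124.1) = 124.1
  D: 0 + 1(146.3) = 146.3
  E: 0 + 2(146.3) = 292.6
Total out = 222.4 + 124.1 + 146.3 + 292.6 = 785.3 kmol/h.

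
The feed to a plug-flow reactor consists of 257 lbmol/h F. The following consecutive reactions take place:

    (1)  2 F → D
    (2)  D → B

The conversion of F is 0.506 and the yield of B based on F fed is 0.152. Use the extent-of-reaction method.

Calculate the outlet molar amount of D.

Conversion of F: F consumed = 2ξ₁ = 0.506 × 257 → ξ₁ = 65.02 lbmol/h.
Yield of B: 1ξ₂ / 257 = 0.152 → ξ₂ = 39.06 lbmol/h.
Outlet amounts (n = n₀ + Σ ν·ξ):
  F: 257 − 2(65.02) = 127
  D: 0 + 1(65.02) − 1(39.06) = 25.96
  B: 0 + 1(39.06) = 39.06

26 lbmol/h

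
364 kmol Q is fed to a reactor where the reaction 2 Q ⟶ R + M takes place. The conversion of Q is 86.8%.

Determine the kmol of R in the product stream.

Q reacted = 0.868 × 364 = 316 kmol; ν_Q = −2, so ξ = 316/2 = 158 kmol.
Outlet amounts (n = n₀ + ν ξ):
  Q: 364 − 2(158) = 48.05
  R: 0 + 1(158) = 158
  M: 0 + 1(158) = 158

158 kmol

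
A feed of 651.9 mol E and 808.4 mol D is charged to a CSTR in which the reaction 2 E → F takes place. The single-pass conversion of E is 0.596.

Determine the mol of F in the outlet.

E reacted = 0.596 × 651.9 = 388.5 mol; ν_E = −2, so ξ = 388.5/2 = 194.3 mol.
Outlet amounts (n = n₀ + ν ξ):
  E: 651.9 − 2(194.3) = 263.4
  F: 0 + 1(194.3) = 194.3
  D: 808.4 (inert)

194 mol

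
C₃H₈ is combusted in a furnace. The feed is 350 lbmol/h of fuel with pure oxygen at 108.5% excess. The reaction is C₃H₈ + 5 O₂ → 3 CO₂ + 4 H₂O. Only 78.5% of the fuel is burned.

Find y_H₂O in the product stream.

0.257

Stoichiometric O₂ = 5 × 350 = 1750 lbmol/h; O₂ fed = 1750 × 2.085 = 3649 lbmol/h.
Fuel reacted = 0.785 × 350 → ξ = 274.8 lbmol/h.
Outlet (n = n₀ + ν ξ):
  C₃H₈: 350 − 1(274.8) = 75.25
  O₂: 3649 − 5(274.8) = 2275
  CO₂: 0 + 3(274.8) = 824.2
  H₂O: 0 + 4(274.8) = 1099
Total out = 4274 lbmol/h; y_H₂O = 1099 / 4274 = 0.2572.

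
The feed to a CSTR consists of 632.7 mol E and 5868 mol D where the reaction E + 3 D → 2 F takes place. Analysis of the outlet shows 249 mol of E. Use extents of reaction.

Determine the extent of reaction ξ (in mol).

ξ = 384 mol

For E: n = n₀ − 1ξ → 249 = 632.7 − 1ξ, giving ξ = 383.7 mol.
Outlet amounts (n = n₀ + ν ξ):
  E: 632.7 − 1(383.7) = 249
  D: 5868 − 3(383.7) = 4717
  F: 0 + 2(383.7) = 767.4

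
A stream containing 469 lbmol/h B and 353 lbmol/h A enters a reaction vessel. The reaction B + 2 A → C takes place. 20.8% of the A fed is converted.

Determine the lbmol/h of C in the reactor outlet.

A reacted = 0.208 × 353 = 73.42 lbmol/h; ν_A = −2, so ξ = 73.42/2 = 36.71 lbmol/h.
Outlet amounts (n = n₀ + ν ξ):
  B: 469 − 1(36.71) = 432.3
  A: 353 − 2(36.71) = 279.6
  C: 0 + 1(36.71) = 36.71

36.7 lbmol/h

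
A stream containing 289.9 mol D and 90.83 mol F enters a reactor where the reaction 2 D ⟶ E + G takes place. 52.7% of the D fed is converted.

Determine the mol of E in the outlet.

D reacted = 0.527 × 289.9 = 152.8 mol; ν_D = −2, so ξ = 152.8/2 = 76.39 mol.
Outlet amounts (n = n₀ + ν ξ):
  D: 289.9 − 2(76.39) = 137.1
  E: 0 + 1(76.39) = 76.39
  G: 0 + 1(76.39) = 76.39
  F: 90.83 (inert)

76.4 mol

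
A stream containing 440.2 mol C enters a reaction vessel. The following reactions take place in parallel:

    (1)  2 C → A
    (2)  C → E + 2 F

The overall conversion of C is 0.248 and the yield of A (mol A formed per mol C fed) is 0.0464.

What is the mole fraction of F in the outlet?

Yield of A: 1ξ₁ / 440.2 = 0.0464 → ξ₁ = 20.43 mol.
Conversion of C: 2ξ₁ + 1ξ₂ = 0.248 × 440.2 = 109.2 → ξ₂ = 68.32 mol.
Outlet amounts (n = n₀ + Σ ν·ξ):
  C: 440.2 − 2(20.43) − 1(68.32) = 331
  A: 0 + 1(20.43) = 20.43
  E: 0 + 1(68.32) = 68.32
  F: 0 + 2(68.32) = 136.6
Total out = 556.4 mol; y_F = 136.6 / 556.4 = 0.2456.

0.246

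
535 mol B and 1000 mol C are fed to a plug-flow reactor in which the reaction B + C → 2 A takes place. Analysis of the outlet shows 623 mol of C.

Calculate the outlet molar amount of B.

158 mol

For C: n = n₀ − 1ξ → 623 = 1000 − 1ξ, giving ξ = 377 mol.
Outlet amounts (n = n₀ + ν ξ):
  B: 535 − 1(377) = 158
  C: 1000 − 1(377) = 623
  A: 0 + 2(377) = 754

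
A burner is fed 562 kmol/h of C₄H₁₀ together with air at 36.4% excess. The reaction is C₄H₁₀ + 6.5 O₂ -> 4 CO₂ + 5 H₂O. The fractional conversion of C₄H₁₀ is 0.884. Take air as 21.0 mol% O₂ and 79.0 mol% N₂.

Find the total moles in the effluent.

25000 kmol/h

Stoichiometric O₂ = 6.5 × 562 = 3653 kmol/h; O₂ fed = 3653 × 1.364 = 4983 kmol/h.
N₂ fed = 4983 × 79/21 = 18740 kmol/h.
Fuel reacted = 0.884 × 562 → ξ = 496.8 kmol/h.
Outlet (n = n₀ + ν ξ):
  C₄H₁₀: 562 − 1(496.8) = 65.19
  O₂: 4983 − 6.5(496.8) = 1753
  N₂: 18740 (inert)
  CO₂: 0 + 4(496.8) = 1987
  H₂O: 0 + 5(496.8) = 2484
Total out = 65.19 + 1753 + 18740 + 1987 + 2484 = 25030 kmol/h.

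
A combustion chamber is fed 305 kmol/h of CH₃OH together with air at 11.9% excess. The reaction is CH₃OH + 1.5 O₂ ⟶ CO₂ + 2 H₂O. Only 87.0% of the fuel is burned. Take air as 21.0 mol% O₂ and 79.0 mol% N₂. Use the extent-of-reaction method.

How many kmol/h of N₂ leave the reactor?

Stoichiometric O₂ = 1.5 × 305 = 457.5 kmol/h; O₂ fed = 457.5 × 1.119 = 511.9 kmol/h.
N₂ fed = 511.9 × 79/21 = 1926 kmol/h.
Fuel reacted = 0.87 × 305 → ξ = 265.4 kmol/h.
Outlet (n = n₀ + ν ξ):
  CH₃OH: 305 − 1(265.4) = 39.65
  O₂: 511.9 − 1.5(265.4) = 113.9
  N₂: 1926 (inert)
  CO₂: 0 + 1(265.4) = 265.4
  H₂O: 0 + 2(265.4) = 530.7

1930 kmol/h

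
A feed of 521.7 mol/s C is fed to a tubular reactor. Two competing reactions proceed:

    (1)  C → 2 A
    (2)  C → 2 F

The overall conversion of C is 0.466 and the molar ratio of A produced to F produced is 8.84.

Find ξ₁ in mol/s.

Conversion of C: C consumed = 0.466 × 521.7 = 243.1 mol/s = 1ξ₁ + 1ξ₂.
Selectivity: 2ξ₁ / (2ξ₂) = 8.84 → ξ₁ = 8.84 ξ₂.
Substitute: (1·8.84 + 1) ξ₂ = 243.1 → ξ₂ = 24.71 mol/s, ξ₁ = 218.4 mol/s.
Outlet amounts (n = n₀ + Σ ν·ξ):
  C: 521.7 − 1(218.4) − 1(24.71) = 278.6
  A: 0 + 2(218.4) = 436.8
  F: 0 + 2(24.71) = 49.41

ξ₁ = 218 mol/s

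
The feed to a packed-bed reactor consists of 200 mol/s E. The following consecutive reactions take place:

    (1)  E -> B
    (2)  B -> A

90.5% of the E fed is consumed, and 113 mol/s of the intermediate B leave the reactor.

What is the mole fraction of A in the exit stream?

Conversion of E: E consumed = 1ξ₁ = 0.905 × 200 → ξ₁ = 181 mol/s.
B balance: n_B = 0 + 1ξ₁ − 1ξ₂ = 113 → ξ₂ = (1·181 − 113)/1 = 68 mol/s.
Outlet amounts (n = n₀ + Σ ν·ξ):
  E: 200 − 1(181) = 19
  B: 0 + 1(181) − 1(68) = 113
  A: 0 + 1(68) = 68
Total out = 200 mol/s; y_A = 68 / 200 = 0.34.

0.34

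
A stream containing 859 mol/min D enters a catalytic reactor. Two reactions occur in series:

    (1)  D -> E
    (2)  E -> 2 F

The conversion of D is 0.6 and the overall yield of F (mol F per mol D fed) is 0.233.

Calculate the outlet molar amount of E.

Conversion of D: D consumed = 1ξ₁ = 0.6 × 859 → ξ₁ = 515.4 mol/min.
Yield of F: 2ξ₂ / 859 = 0.233 → ξ₂ = 100.1 mol/min.
Outlet amounts (n = n₀ + Σ ν·ξ):
  D: 859 − 1(515.4) = 343.6
  E: 0 + 1(515.4) − 1(100.1) = 415.3
  F: 0 + 2(100.1) = 200.1

415 mol/min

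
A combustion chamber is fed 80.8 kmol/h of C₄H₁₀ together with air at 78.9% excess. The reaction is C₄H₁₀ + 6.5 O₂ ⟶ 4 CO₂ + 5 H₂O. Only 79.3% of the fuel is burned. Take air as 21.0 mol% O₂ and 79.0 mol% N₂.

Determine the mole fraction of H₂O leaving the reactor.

Stoichiometric O₂ = 6.5 × 80.8 = 525.2 kmol/h; O₂ fed = 525.2 × 1.789 = 939.6 kmol/h.
N₂ fed = 939.6 × 79/21 = 3535 kmol/h.
Fuel reacted = 0.793 × 80.8 → ξ = 64.07 kmol/h.
Outlet (n = n₀ + ν ξ):
  C₄H₁₀: 80.8 − 1(64.07) = 16.73
  O₂: 939.6 − 6.5(64.07) = 523.1
  N₂: 3535 (inert)
  CO₂: 0 + 4(64.07) = 256.3
  H₂O: 0 + 5(64.07) = 320.4
Total out = 4651 kmol/h; y_H₂O = 320.4 / 4651 = 0.06888.

0.0689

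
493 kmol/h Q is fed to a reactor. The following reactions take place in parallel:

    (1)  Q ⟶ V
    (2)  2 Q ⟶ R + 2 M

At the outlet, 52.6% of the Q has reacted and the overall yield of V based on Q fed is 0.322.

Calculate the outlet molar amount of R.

Yield of V: 1ξ₁ / 493 = 0.322 → ξ₁ = 158.7 kmol/h.
Conversion of Q: 1ξ₁ + 2ξ₂ = 0.526 × 493 = 259.3 → ξ₂ = 50.29 kmol/h.
Outlet amounts (n = n₀ + Σ ν·ξ):
  Q: 493 − 1(158.7) − 2(50.29) = 233.7
  V: 0 + 1(158.7) = 158.7
  R: 0 + 1(50.29) = 50.29
  M: 0 + 2(50.29) = 100.6

50.3 kmol/h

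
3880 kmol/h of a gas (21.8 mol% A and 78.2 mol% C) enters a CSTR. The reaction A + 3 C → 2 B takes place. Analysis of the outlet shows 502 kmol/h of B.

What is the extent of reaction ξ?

ξ = 251 kmol/h

For B: n = n₀ + 2ξ → 502 = 0 + 2ξ, giving ξ = 251 kmol/h.
Outlet amounts (n = n₀ + ν ξ):
  A: 845.8 − 1(251) = 594.8
  C: 3034 − 3(251) = 2281
  B: 0 + 2(251) = 502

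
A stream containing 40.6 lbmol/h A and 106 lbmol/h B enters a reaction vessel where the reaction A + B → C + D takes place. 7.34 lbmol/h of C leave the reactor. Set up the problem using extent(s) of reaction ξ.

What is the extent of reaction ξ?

ξ = 7.34 lbmol/h

For C: n = n₀ + 1ξ → 7.34 = 0 + 1ξ, giving ξ = 7.34 lbmol/h.
Outlet amounts (n = n₀ + ν ξ):
  A: 40.6 − 1(7.34) = 33.26
  B: 106 − 1(7.34) = 98.66
  C: 0 + 1(7.34) = 7.34
  D: 0 + 1(7.34) = 7.34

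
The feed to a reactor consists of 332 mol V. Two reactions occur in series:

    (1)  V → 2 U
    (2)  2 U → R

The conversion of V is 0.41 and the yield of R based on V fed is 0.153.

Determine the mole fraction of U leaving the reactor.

Conversion of V: V consumed = 1ξ₁ = 0.41 × 332 → ξ₁ = 136.1 mol.
Yield of R: 1ξ₂ / 332 = 0.153 → ξ₂ = 50.8 mol.
Outlet amounts (n = n₀ + Σ ν·ξ):
  V: 332 − 1(136.1) = 195.9
  U: 0 + 2(136.1) − 2(50.8) = 170.6
  R: 0 + 1(50.8) = 50.8
Total out = 417.3 mol; y_U = 170.6 / 417.3 = 0.4089.

0.409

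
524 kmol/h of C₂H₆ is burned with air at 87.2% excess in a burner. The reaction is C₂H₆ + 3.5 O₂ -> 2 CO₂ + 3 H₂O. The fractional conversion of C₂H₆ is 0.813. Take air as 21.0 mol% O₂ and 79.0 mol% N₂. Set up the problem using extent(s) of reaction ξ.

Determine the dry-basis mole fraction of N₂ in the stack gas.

Stoichiometric O₂ = 3.5 × 524 = 1834 kmol/h; O₂ fed = 1834 × 1.872 = 3433 kmol/h.
N₂ fed = 3433 × 79/21 = 12920 kmol/h.
Fuel reacted = 0.813 × 524 → ξ = 426 kmol/h.
Outlet (n = n₀ + ν ξ):
  C₂H₆: 524 − 1(426) = 97.99
  O₂: 3433 − 3.5(426) = 1942
  N₂: 12920 (inert)
  CO₂: 0 + 2(426) = 852
  H₂O: 0 + 3(426) = 1278
Dry total = 15810 kmol/h; y_N₂ (dry) = 12920 / 15810 = 0.817.

0.817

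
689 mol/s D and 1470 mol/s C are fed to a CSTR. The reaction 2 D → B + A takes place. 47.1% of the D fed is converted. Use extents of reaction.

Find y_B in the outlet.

0.0752

D reacted = 0.471 × 689 = 324.5 mol/s; ν_D = −2, so ξ = 324.5/2 = 162.3 mol/s.
Outlet amounts (n = n₀ + ν ξ):
  D: 689 − 2(162.3) = 364.5
  B: 0 + 1(162.3) = 162.3
  A: 0 + 1(162.3) = 162.3
  C: 1470 (inert)
Total out = 2159 mol/s; y_B = 162.3 / 2159 = 0.07515.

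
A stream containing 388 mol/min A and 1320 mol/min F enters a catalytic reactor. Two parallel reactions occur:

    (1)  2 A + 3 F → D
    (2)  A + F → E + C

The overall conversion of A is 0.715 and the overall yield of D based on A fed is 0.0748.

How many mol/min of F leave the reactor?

1010 mol/min

Yield of D: 1ξ₁ / 388 = 0.0748 → ξ₁ = 29.02 mol/min.
Conversion of A: 2ξ₁ + 1ξ₂ = 0.715 × 388 = 277.4 → ξ₂ = 219.4 mol/min.
Outlet amounts (n = n₀ + Σ ν·ξ):
  A: 388 − 2(29.02) − 1(219.4) = 110.6
  F: 1320 − 3(29.02) − 1(219.4) = 1014
  D: 0 + 1(29.02) = 29.02
  E: 0 + 1(219.4) = 219.4
  C: 0 + 1(219.4) = 219.4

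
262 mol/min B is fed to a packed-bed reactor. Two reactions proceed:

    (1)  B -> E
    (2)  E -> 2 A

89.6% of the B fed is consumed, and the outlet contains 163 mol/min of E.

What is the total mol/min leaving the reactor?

334 mol/min

Conversion of B: B consumed = 1ξ₁ = 0.896 × 262 → ξ₁ = 234.8 mol/min.
E balance: n_E = 0 + 1ξ₁ − 1ξ₂ = 163 → ξ₂ = (1·234.8 − 163)/1 = 71.75 mol/min.
Outlet amounts (n = n₀ + Σ ν·ξ):
  B: 262 − 1(234.8) = 27.25
  E: 0 + 1(234.8) − 1(71.75) = 163
  A: 0 + 2(71.75) = 143.5
Total out = 27.25 + 163 + 143.5 = 333.8 mol/min.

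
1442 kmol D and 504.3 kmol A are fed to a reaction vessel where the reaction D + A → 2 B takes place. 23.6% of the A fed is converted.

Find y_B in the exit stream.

A reacted = 0.236 × 504.3 = 119 kmol; ν_A = −1, so ξ = 119/1 = 119 kmol.
Outlet amounts (n = n₀ + ν ξ):
  D: 1442 − 1(119) = 1323
  A: 504.3 − 1(119) = 385.3
  B: 0 + 2(119) = 238
Total out = 1946 kmol; y_B = 238 / 1946 = 0.1223.

0.122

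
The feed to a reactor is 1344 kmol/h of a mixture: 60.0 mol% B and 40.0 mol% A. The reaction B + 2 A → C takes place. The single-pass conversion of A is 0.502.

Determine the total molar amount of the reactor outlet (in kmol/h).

1070 kmol/h

A reacted = 0.502 × 537.6 = 269.9 kmol/h; ν_A = −2, so ξ = 269.9/2 = 134.9 kmol/h.
Outlet amounts (n = n₀ + ν ξ):
  B: 806.4 − 1(134.9) = 671.5
  A: 537.6 − 2(134.9) = 267.7
  C: 0 + 1(134.9) = 134.9
Total out = 671.5 + 267.7 + 134.9 = 1074 kmol/h.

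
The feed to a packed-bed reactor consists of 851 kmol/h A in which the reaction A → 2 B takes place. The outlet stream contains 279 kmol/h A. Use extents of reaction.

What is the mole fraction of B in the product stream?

For A: n = n₀ − 1ξ → 279 = 851 − 1ξ, giving ξ = 572 kmol/h.
Outlet amounts (n = n₀ + ν ξ):
  A: 851 − 1(572) = 279
  B: 0 + 2(572) = 1144
Total out = 1423 kmol/h; y_B = 1144 / 1423 = 0.8039.

0.804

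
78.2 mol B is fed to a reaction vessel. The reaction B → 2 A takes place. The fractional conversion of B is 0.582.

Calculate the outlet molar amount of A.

91 mol

B reacted = 0.582 × 78.2 = 45.51 mol; ν_B = −1, so ξ = 45.51/1 = 45.51 mol.
Outlet amounts (n = n₀ + ν ξ):
  B: 78.2 − 1(45.51) = 32.69
  A: 0 + 2(45.51) = 91.02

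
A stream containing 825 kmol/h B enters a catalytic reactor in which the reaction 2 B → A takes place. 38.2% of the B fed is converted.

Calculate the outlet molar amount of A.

158 kmol/h

B reacted = 0.382 × 825 = 315.1 kmol/h; ν_B = −2, so ξ = 315.1/2 = 157.6 kmol/h.
Outlet amounts (n = n₀ + ν ξ):
  B: 825 − 2(157.6) = 509.9
  A: 0 + 1(157.6) = 157.6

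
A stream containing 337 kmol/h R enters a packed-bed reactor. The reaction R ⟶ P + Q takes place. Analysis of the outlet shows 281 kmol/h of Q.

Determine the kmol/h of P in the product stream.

For Q: n = n₀ + 1ξ → 281 = 0 + 1ξ, giving ξ = 281 kmol/h.
Outlet amounts (n = n₀ + ν ξ):
  R: 337 − 1(281) = 56
  P: 0 + 1(281) = 281
  Q: 0 + 1(281) = 281

281 kmol/h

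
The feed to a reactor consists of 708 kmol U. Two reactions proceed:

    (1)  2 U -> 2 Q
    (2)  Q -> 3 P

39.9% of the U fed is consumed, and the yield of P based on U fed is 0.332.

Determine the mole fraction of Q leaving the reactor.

0.236

Conversion of U: U consumed = 2ξ₁ = 0.399 × 708 → ξ₁ = 141.2 kmol.
Yield of P: 3ξ₂ / 708 = 0.332 → ξ₂ = 78.35 kmol.
Outlet amounts (n = n₀ + Σ ν·ξ):
  U: 708 − 2(141.2) = 425.5
  Q: 0 + 2(141.2) − 1(78.35) = 204.1
  P: 0 + 3(78.35) = 235.1
Total out = 864.7 kmol; y_Q = 204.1 / 864.7 = 0.2361.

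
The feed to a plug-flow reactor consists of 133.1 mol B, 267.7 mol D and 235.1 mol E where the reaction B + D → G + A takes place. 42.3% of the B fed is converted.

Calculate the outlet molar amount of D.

B reacted = 0.423 × 133.1 = 56.3 mol; ν_B = −1, so ξ = 56.3/1 = 56.3 mol.
Outlet amounts (n = n₀ + ν ξ):
  B: 133.1 − 1(56.3) = 76.8
  D: 267.7 − 1(56.3) = 211.4
  G: 0 + 1(56.3) = 56.3
  A: 0 + 1(56.3) = 56.3
  E: 235.1 (inert)

211 mol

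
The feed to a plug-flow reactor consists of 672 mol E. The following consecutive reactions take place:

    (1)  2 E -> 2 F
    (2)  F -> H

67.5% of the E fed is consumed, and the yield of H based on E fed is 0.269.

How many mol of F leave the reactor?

Conversion of E: E consumed = 2ξ₁ = 0.675 × 672 → ξ₁ = 226.8 mol.
Yield of H: 1ξ₂ / 672 = 0.269 → ξ₂ = 180.8 mol.
Outlet amounts (n = n₀ + Σ ν·ξ):
  E: 672 − 2(226.8) = 218.4
  F: 0 + 2(226.8) − 1(180.8) = 272.8
  H: 0 + 1(180.8) = 180.8

273 mol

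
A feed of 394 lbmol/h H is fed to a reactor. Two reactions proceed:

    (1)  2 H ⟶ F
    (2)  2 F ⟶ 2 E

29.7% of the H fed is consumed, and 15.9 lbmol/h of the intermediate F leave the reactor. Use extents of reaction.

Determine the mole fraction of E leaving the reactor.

0.127

Conversion of H: H consumed = 2ξ₁ = 0.297 × 394 → ξ₁ = 58.51 lbmol/h.
F balance: n_F = 0 + 1ξ₁ − 2ξ₂ = 15.9 → ξ₂ = (1·58.51 − 15.9)/2 = 21.3 lbmol/h.
Outlet amounts (n = n₀ + Σ ν·ξ):
  H: 394 − 2(58.51) = 277
  F: 0 + 1(58.51) − 2(21.3) = 15.9
  E: 0 + 2(21.3) = 42.61
Total out = 335.5 lbmol/h; y_E = 42.61 / 335.5 = 0.127.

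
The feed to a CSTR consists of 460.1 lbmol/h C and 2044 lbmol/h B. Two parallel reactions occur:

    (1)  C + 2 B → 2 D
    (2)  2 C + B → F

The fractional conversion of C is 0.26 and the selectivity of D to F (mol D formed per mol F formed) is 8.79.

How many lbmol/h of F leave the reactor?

Conversion of C: C consumed = 0.26 × 460.1 = 119.6 lbmol/h = 1ξ₁ + 2ξ₂.
Selectivity: 2ξ₁ / (1ξ₂) = 8.79 → ξ₁ = 4.395 ξ₂.
Substitute: (1·4.395 + 2) ξ₂ = 119.6 → ξ₂ = 18.71 lbmol/h, ξ₁ = 82.21 lbmol/h.
Outlet amounts (n = n₀ + Σ ν·ξ):
  C: 460.1 − 1(82.21) − 2(18.71) = 340.5
  B: 2044 − 2(82.21) − 1(18.71) = 1861
  D: 0 + 2(82.21) = 164.4
  F: 0 + 1(18.71) = 18.71

18.7 lbmol/h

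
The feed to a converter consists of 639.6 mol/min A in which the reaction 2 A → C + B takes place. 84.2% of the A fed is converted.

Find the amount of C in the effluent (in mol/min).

269 mol/min

A reacted = 0.842 × 639.6 = 538.5 mol/min; ν_A = −2, so ξ = 538.5/2 = 269.3 mol/min.
Outlet amounts (n = n₀ + ν ξ):
  A: 639.6 − 2(269.3) = 101.1
  C: 0 + 1(269.3) = 269.3
  B: 0 + 1(269.3) = 269.3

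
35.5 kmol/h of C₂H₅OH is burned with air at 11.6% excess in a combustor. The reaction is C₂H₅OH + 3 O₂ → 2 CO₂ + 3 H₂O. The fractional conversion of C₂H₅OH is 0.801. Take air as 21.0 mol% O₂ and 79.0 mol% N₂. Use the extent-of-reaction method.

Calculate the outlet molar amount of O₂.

33.5 kmol/h

Stoichiometric O₂ = 3 × 35.5 = 106.5 kmol/h; O₂ fed = 106.5 × 1.116 = 118.9 kmol/h.
N₂ fed = 118.9 × 79/21 = 447.1 kmol/h.
Fuel reacted = 0.801 × 35.5 → ξ = 28.44 kmol/h.
Outlet (n = n₀ + ν ξ):
  C₂H₅OH: 35.5 − 1(28.44) = 7.064
  O₂: 118.9 − 3(28.44) = 33.55
  N₂: 447.1 (inert)
  CO₂: 0 + 2(28.44) = 56.87
  H₂O: 0 + 3(28.44) = 85.31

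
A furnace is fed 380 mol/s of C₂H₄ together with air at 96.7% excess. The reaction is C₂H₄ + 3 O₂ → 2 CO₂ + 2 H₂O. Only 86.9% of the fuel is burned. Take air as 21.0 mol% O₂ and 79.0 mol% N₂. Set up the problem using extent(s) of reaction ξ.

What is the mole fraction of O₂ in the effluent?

0.113

Stoichiometric O₂ = 3 × 380 = 1140 mol/s; O₂ fed = 1140 × 1.967 = 2242 mol/s.
N₂ fed = 2242 × 79/21 = 8436 mol/s.
Fuel reacted = 0.869 × 380 → ξ = 330.2 mol/s.
Outlet (n = n₀ + ν ξ):
  C₂H₄: 380 − 1(330.2) = 49.78
  O₂: 2242 − 3(330.2) = 1252
  N₂: 8436 (inert)
  CO₂: 0 + 2(330.2) = 660.4
  H₂O: 0 + 2(330.2) = 660.4
Total out = 11060 mol/s; y_O₂ = 1252 / 11060 = 0.1132.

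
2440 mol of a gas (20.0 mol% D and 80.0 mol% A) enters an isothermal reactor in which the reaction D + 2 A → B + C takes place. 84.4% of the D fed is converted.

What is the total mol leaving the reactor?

2030 mol

D reacted = 0.844 × 488 = 411.9 mol; ν_D = −1, so ξ = 411.9/1 = 411.9 mol.
Outlet amounts (n = n₀ + ν ξ):
  D: 488 − 1(411.9) = 76.13
  A: 1952 − 2(411.9) = 1128
  B: 0 + 1(411.9) = 411.9
  C: 0 + 1(411.9) = 411.9
Total out = 76.13 + 1128 + 411.9 + 411.9 = 2028 mol.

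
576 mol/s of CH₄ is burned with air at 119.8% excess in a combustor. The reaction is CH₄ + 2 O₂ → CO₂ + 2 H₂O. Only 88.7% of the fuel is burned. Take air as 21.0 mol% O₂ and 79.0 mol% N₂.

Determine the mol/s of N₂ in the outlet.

9530 mol/s

Stoichiometric O₂ = 2 × 576 = 1152 mol/s; O₂ fed = 1152 × 2.198 = 2532 mol/s.
N₂ fed = 2532 × 79/21 = 9526 mol/s.
Fuel reacted = 0.887 × 576 → ξ = 510.9 mol/s.
Outlet (n = n₀ + ν ξ):
  CH₄: 576 − 1(510.9) = 65.09
  O₂: 2532 − 2(510.9) = 1510
  N₂: 9526 (inert)
  CO₂: 0 + 1(510.9) = 510.9
  H₂O: 0 + 2(510.9) = 1022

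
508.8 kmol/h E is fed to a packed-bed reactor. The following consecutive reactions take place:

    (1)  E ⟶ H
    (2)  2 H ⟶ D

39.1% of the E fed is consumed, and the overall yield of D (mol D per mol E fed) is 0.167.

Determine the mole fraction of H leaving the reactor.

0.0684

Conversion of E: E consumed = 1ξ₁ = 0.391 × 508.8 → ξ₁ = 198.9 kmol/h.
Yield of D: 1ξ₂ / 508.8 = 0.167 → ξ₂ = 84.97 kmol/h.
Outlet amounts (n = n₀ + Σ ν·ξ):
  E: 508.8 − 1(198.9) = 309.9
  H: 0 + 1(198.9) − 2(84.97) = 29
  D: 0 + 1(84.97) = 84.97
Total out = 423.8 kmol/h; y_H = 29 / 423.8 = 0.06843.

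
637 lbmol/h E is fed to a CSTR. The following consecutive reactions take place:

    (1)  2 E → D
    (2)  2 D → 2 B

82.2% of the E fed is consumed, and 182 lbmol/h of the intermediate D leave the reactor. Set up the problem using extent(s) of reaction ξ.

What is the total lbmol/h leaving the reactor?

375 lbmol/h

Conversion of E: E consumed = 2ξ₁ = 0.822 × 637 → ξ₁ = 261.8 lbmol/h.
D balance: n_D = 0 + 1ξ₁ − 2ξ₂ = 182 → ξ₂ = (1·261.8 − 182)/2 = 39.9 lbmol/h.
Outlet amounts (n = n₀ + Σ ν·ξ):
  E: 637 − 2(261.8) = 113.4
  D: 0 + 1(261.8) − 2(39.9) = 182
  B: 0 + 2(39.9) = 79.81
Total out = 113.4 + 182 + 79.81 = 375.2 lbmol/h.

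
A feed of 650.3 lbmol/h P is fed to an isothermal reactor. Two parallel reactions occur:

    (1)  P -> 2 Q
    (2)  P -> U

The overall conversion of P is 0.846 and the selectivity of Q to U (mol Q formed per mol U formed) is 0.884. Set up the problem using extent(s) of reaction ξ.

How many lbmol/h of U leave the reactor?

Conversion of P: P consumed = 0.846 × 650.3 = 550.2 lbmol/h = 1ξ₁ + 1ξ₂.
Selectivity: 2ξ₁ / (1ξ₂) = 0.884 → ξ₁ = 0.442 ξ₂.
Substitute: (1·0.442 + 1) ξ₂ = 550.2 → ξ₂ = 381.5 lbmol/h, ξ₁ = 168.6 lbmol/h.
Outlet amounts (n = n₀ + Σ ν·ξ):
  P: 650.3 − 1(168.6) − 1(381.5) = 100.1
  Q: 0 + 2(168.6) = 337.3
  U: 0 + 1(381.5) = 381.5

382 lbmol/h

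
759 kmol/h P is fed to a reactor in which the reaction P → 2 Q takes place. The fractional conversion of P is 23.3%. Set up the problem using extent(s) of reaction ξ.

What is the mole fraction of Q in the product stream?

P reacted = 0.233 × 759 = 176.8 kmol/h; ν_P = −1, so ξ = 176.8/1 = 176.8 kmol/h.
Outlet amounts (n = n₀ + ν ξ):
  P: 759 − 1(176.8) = 582.2
  Q: 0 + 2(176.8) = 353.7
Total out = 935.8 kmol/h; y_Q = 353.7 / 935.8 = 0.3779.

0.378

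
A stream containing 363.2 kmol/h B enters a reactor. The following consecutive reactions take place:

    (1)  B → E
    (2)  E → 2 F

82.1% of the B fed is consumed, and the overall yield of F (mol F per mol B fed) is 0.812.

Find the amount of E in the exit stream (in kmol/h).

151 kmol/h

Conversion of B: B consumed = 1ξ₁ = 0.821 × 363.2 → ξ₁ = 298.2 kmol/h.
Yield of F: 2ξ₂ / 363.2 = 0.812 → ξ₂ = 147.5 kmol/h.
Outlet amounts (n = n₀ + Σ ν·ξ):
  B: 363.2 − 1(298.2) = 65.01
  E: 0 + 1(298.2) − 1(147.5) = 150.7
  F: 0 + 2(147.5) = 294.9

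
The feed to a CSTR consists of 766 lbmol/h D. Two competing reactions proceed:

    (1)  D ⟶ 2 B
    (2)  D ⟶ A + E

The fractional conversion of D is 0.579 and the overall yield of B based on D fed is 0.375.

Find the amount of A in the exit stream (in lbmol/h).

Yield of B: 2ξ₁ / 766 = 0.375 → ξ₁ = 143.6 lbmol/h.
Conversion of D: 1ξ₁ + 1ξ₂ = 0.579 × 766 = 443.5 → ξ₂ = 299.9 lbmol/h.
Outlet amounts (n = n₀ + Σ ν·ξ):
  D: 766 − 1(143.6) − 1(299.9) = 322.5
  B: 0 + 2(143.6) = 287.2
  A: 0 + 1(299.9) = 299.9
  E: 0 + 1(299.9) = 299.9

300 lbmol/h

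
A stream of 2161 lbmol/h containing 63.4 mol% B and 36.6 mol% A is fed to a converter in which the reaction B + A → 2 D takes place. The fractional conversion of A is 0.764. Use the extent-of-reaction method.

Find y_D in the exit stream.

A reacted = 0.764 × 790.9 = 604.3 lbmol/h; ν_A = −1, so ξ = 604.3/1 = 604.3 lbmol/h.
Outlet amounts (n = n₀ + ν ξ):
  B: 1370 − 1(604.3) = 765.8
  A: 790.9 − 1(604.3) = 186.7
  D: 0 + 2(604.3) = 1209
Total out = 2161 lbmol/h; y_D = 1209 / 2161 = 0.5592.

0.559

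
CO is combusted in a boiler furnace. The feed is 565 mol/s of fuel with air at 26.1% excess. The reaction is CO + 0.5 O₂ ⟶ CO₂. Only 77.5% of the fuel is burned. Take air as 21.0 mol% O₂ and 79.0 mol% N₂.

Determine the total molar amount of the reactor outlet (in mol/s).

2040 mol/s

Stoichiometric O₂ = 0.5 × 565 = 282.5 mol/s; O₂ fed = 282.5 × 1.261 = 356.2 mol/s.
N₂ fed = 356.2 × 79/21 = 1340 mol/s.
Fuel reacted = 0.775 × 565 → ξ = 437.9 mol/s.
Outlet (n = n₀ + ν ξ):
  CO: 565 − 1(437.9) = 127.1
  O₂: 356.2 − 0.5(437.9) = 137.3
  N₂: 1340 (inert)
  CO₂: 0 + 1(437.9) = 437.9
Total out = 127.1 + 137.3 + 1340 + 437.9 = 2042 mol/s.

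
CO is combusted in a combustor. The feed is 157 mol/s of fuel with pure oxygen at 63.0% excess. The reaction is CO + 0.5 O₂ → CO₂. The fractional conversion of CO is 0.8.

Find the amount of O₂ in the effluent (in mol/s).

65.2 mol/s

Stoichiometric O₂ = 0.5 × 157 = 78.5 mol/s; O₂ fed = 78.5 × 1.630 = 128 mol/s.
Fuel reacted = 0.8 × 157 → ξ = 125.6 mol/s.
Outlet (n = n₀ + ν ξ):
  CO: 157 − 1(125.6) = 31.4
  O₂: 128 − 0.5(125.6) = 65.16
  CO₂: 0 + 1(125.6) = 125.6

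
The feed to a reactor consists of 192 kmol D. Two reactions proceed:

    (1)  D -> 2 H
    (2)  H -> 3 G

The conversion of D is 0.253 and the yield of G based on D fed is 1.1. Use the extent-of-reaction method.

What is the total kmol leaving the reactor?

381 kmol

Conversion of D: D consumed = 1ξ₁ = 0.253 × 192 → ξ₁ = 48.58 kmol.
Yield of G: 3ξ₂ / 192 = 1.1 → ξ₂ = 70.4 kmol.
Outlet amounts (n = n₀ + Σ ν·ξ):
  D: 192 − 1(48.58) = 143.4
  H: 0 + 2(48.58) − 1(70.4) = 26.75
  G: 0 + 3(70.4) = 211.2
Total out = 143.4 + 26.75 + 211.2 = 381.4 kmol.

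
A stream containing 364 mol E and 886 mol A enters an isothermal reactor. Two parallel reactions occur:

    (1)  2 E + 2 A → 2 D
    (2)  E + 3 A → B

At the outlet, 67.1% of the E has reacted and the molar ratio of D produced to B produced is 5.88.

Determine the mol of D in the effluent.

209 mol

Conversion of E: E consumed = 0.671 × 364 = 244.2 mol = 2ξ₁ + 1ξ₂.
Selectivity: 2ξ₁ / (1ξ₂) = 5.88 → ξ₁ = 2.94 ξ₂.
Substitute: (2·2.94 + 1) ξ₂ = 244.2 → ξ₂ = 35.5 mol, ξ₁ = 104.4 mol.
Outlet amounts (n = n₀ + Σ ν·ξ):
  E: 364 − 2(104.4) − 1(35.5) = 119.8
  A: 886 − 2(104.4) − 3(35.5) = 570.8
  D: 0 + 2(104.4) = 208.7
  B: 0 + 1(35.5) = 35.5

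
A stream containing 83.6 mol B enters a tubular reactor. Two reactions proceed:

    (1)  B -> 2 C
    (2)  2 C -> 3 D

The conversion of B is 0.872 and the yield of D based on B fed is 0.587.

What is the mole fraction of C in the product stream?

Conversion of B: B consumed = 1ξ₁ = 0.872 × 83.6 → ξ₁ = 72.9 mol.
Yield of D: 3ξ₂ / 83.6 = 0.587 → ξ₂ = 16.36 mol.
Outlet amounts (n = n₀ + Σ ν·ξ):
  B: 83.6 − 1(72.9) = 10.7
  C: 0 + 2(72.9) − 2(16.36) = 113.1
  D: 0 + 3(16.36) = 49.07
Total out = 172.9 mol; y_C = 113.1 / 172.9 = 0.6542.

0.654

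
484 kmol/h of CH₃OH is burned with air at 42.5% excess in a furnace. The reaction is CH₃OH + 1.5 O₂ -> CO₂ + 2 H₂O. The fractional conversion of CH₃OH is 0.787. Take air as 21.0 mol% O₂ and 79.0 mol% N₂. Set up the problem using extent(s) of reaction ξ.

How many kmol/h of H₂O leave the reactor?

762 kmol/h

Stoichiometric O₂ = 1.5 × 484 = 726 kmol/h; O₂ fed = 726 × 1.425 = 1035 kmol/h.
N₂ fed = 1035 × 79/21 = 3892 kmol/h.
Fuel reacted = 0.787 × 484 → ξ = 380.9 kmol/h.
Outlet (n = n₀ + ν ξ):
  CH₃OH: 484 − 1(380.9) = 103.1
  O₂: 1035 − 1.5(380.9) = 463.2
  N₂: 3892 (inert)
  CO₂: 0 + 1(380.9) = 380.9
  H₂O: 0 + 2(380.9) = 761.8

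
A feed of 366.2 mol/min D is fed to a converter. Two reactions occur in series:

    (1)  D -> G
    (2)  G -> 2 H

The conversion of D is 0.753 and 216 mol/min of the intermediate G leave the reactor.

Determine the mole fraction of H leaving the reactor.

0.281

Conversion of D: D consumed = 1ξ₁ = 0.753 × 366.2 → ξ₁ = 275.7 mol/min.
G balance: n_G = 0 + 1ξ₁ − 1ξ₂ = 216 → ξ₂ = (1·275.7 − 216)/1 = 59.75 mol/min.
Outlet amounts (n = n₀ + Σ ν·ξ):
  D: 366.2 − 1(275.7) = 90.45
  G: 0 + 1(275.7) − 1(59.75) = 216
  H: 0 + 2(59.75) = 119.5
Total out = 425.9 mol/min; y_H = 119.5 / 425.9 = 0.2805.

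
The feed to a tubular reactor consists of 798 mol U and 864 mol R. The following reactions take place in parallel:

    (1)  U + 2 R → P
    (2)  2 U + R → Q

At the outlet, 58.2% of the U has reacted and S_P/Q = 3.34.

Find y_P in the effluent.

0.32

Conversion of U: U consumed = 0.582 × 798 = 464.4 mol = 1ξ₁ + 2ξ₂.
Selectivity: 1ξ₁ / (1ξ₂) = 3.34 → ξ₁ = 3.34 ξ₂.
Substitute: (1·3.34 + 2) ξ₂ = 464.4 → ξ₂ = 86.97 mol, ξ₁ = 290.5 mol.
Outlet amounts (n = n₀ + Σ ν·ξ):
  U: 798 − 1(290.5) − 2(86.97) = 333.6
  R: 864 − 2(290.5) − 1(86.97) = 196
  P: 0 + 1(290.5) = 290.5
  Q: 0 + 1(86.97) = 86.97
Total out = 907.1 mol; y_P = 290.5 / 907.1 = 0.3202.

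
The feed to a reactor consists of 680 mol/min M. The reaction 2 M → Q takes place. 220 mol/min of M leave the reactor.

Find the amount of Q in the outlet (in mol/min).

230 mol/min

For M: n = n₀ − 2ξ → 220 = 680 − 2ξ, giving ξ = 230 mol/min.
Outlet amounts (n = n₀ + ν ξ):
  M: 680 − 2(230) = 220
  Q: 0 + 1(230) = 230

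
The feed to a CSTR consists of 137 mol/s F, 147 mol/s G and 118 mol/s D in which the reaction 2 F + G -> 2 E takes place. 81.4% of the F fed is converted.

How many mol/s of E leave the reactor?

F reacted = 0.814 × 137 = 111.5 mol/s; ν_F = −2, so ξ = 111.5/2 = 55.76 mol/s.
Outlet amounts (n = n₀ + ν ξ):
  F: 137 − 2(55.76) = 25.48
  G: 147 − 1(55.76) = 91.24
  E: 0 + 2(55.76) = 111.5
  D: 118 (inert)

112 mol/s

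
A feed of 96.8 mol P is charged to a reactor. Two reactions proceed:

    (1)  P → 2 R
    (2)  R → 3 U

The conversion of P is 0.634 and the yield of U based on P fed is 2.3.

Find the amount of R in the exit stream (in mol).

Conversion of P: P consumed = 1ξ₁ = 0.634 × 96.8 → ξ₁ = 61.37 mol.
Yield of U: 3ξ₂ / 96.8 = 2.3 → ξ₂ = 74.21 mol.
Outlet amounts (n = n₀ + Σ ν·ξ):
  P: 96.8 − 1(61.37) = 35.43
  R: 0 + 2(61.37) − 1(74.21) = 48.53
  U: 0 + 3(74.21) = 222.6

48.5 mol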